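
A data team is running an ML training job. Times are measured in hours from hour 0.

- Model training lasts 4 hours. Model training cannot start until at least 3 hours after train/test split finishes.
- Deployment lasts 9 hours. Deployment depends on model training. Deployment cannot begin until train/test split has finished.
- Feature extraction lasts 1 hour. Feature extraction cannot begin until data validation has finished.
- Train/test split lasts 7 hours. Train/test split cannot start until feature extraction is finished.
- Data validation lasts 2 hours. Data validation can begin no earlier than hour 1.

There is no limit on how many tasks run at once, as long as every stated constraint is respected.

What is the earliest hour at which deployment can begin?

18

Data validation waits on its own release at hour 1, so it starts at hour 1 and finishes at 1 + 2 = hour 3.
Feature extraction waits on data validation (finishes hour 3), so it starts at hour 3 and finishes at 3 + 1 = hour 4.
Train/test split cannot begin until feature extraction (finishes hour 4). It runs from hour 4 to 4 + 7 = hour 11.
Model training cannot begin until train/test split (finishes hour 11, plus 3-hour gap → hour 14). It runs from hour 14 to 14 + 4 = hour 18.
Deployment waits on model training (finishes hour 18); train/test split (finishes hour 11). The latest of these is hour 18, which is the earliest deployment can start.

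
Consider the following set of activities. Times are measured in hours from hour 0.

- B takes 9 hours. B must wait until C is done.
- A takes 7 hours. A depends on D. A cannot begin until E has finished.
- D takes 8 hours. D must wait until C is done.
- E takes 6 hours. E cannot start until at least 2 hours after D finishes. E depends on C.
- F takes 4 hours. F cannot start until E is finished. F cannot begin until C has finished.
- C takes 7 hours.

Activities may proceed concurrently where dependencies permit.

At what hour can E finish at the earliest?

Nothing blocks C, so it runs from hour 0 to hour 7.
D cannot begin until C (finishes hour 7). It runs from hour 7 to 7 + 8 = hour 15.
For E: D (finishes hour 15, plus 2-hour gap → hour 17); C (finishes hour 7). Taking the maximum gives a start of hour 17, and it finishes at 17 + 6 = hour 23.

23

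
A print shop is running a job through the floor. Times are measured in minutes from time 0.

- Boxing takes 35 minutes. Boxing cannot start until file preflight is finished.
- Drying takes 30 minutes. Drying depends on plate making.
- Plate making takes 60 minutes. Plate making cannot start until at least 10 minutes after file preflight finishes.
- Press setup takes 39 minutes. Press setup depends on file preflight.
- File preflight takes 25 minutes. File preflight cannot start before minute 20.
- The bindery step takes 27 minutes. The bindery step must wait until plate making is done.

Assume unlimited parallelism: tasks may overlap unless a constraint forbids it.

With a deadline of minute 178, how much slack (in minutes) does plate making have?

File preflight waits on its own release at minute 20, so it starts at minute 20 and finishes at 20 + 25 = minute 45.
Plate making waits on file preflight (finishes minute 45, plus 10-minute gap → minute 55), so it starts at minute 55 and finishes at 55 + 60 = minute 115.

Working backward from the deadline:
Drying has no dependents, so it just needs to finish by minute 178. Starting by 178 − 30 = minute 148 achieves that.
To finish by minute 178, the bindery step (duration 27) must start no later than minute 151.
Plate making feeds drying (must start by minute 148); the bindery step (must start by minute 151). Taking the minimum, plate making must finish by minute 148 and start by 148 − 60 = minute 88.
So plate making can start as early as minute 55 and as late as minute 88, giving 88 − 55 = 33 minutes of slack.

33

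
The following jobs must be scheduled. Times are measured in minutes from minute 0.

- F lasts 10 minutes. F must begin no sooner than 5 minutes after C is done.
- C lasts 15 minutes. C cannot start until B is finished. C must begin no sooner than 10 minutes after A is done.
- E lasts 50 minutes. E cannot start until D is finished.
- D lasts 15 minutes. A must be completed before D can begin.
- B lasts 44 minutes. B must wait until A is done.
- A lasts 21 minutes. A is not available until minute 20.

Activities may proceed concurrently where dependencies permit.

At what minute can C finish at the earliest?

After its own release at minute 20, A can start at minute 20 and finishes at minute 41.
B waits on A (finishes minute 41), so it starts at minute 41 and finishes at 41 + 44 = minute 85.
C cannot start until B (finishes minute 85); A (finishes minute 41, plus 10-minute gap → minute 51). The controlling bound is minute 85, so C finishes at 85 + 15 = minute 100.

100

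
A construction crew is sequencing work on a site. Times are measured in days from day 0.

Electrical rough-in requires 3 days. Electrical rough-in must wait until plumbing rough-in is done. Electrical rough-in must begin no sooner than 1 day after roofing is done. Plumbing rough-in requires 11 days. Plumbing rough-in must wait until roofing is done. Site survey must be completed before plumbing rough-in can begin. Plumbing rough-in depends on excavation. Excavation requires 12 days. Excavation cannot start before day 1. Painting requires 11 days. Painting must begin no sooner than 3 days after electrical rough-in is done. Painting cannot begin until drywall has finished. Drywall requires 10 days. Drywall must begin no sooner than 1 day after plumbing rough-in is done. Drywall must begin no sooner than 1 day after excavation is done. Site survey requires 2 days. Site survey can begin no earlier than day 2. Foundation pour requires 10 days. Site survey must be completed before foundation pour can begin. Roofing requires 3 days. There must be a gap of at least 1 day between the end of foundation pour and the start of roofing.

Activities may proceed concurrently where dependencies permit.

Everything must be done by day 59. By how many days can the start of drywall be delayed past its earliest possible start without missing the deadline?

After its own release at day 1, excavation can start at day 1 and finishes at day 13.
After its own release at day 2, site survey can start at day 2 and finishes at day 4.
Foundation pour waits on site survey (finishes day 4), so it starts at day 4 and finishes at 4 + 10 = day 14.
Roofing waits on foundation pour (finishes day 14, plus 1-day gap → day 15), so it starts at day 15 and finishes at 15 + 3 = day 18.
Plumbing rough-in has to wait for roofing (finishes day 18); site survey (finishes day 4); excavation (finishes day 13). The latest of these is day 18, so plumbing rough-in runs day 18 to 18 + 11 = day 29.
Drywall has to wait for plumbing rough-in (finishes day 29, plus 1-day gap → day 30); excavation (finishes day 13, plus 1-day gap → day 14). The latest of these is day 30, so drywall runs day 30 to 30 + 10 = day 40.

Working backward from the deadline:
Nothing follows painting; the deadline of day 59 is its only limit. It must start by 59 − 11 = day 48.
Since painting (must start by day 48) depends on it, drywall must finish by day 48. Backing off its 10-day duration gives a latest start of day 38.
So drywall can start as early as day 30 and as late as day 38, giving 38 − 30 = 8 days of slack.

8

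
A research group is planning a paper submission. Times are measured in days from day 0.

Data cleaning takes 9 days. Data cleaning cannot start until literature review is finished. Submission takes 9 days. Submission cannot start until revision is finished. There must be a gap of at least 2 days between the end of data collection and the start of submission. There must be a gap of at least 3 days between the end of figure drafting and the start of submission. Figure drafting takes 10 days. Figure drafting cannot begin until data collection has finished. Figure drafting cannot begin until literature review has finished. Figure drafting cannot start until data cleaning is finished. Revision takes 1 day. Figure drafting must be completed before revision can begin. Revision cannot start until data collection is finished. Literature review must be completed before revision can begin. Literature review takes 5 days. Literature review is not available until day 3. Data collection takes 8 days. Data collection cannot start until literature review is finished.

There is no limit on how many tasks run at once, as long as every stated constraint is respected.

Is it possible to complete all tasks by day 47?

Literature review waits on its own release at day 3, so it starts at day 3 and finishes at 3 + 5 = day 8.
After literature review (finishes day 8), data cleaning can start at day 8 and finishes at day 17.
Data collection waits on literature review (finishes day 8), so it starts at day 8 and finishes at 8 + 8 = day 16.
Figure drafting cannot start until data collection (finishes day 16); literature review (finishes day 8); data cleaning (finishes day 17). The controlling bound is day 17, so figure drafting finishes at 17 + 10 = day 27.
Revision cannot start until figure drafting (finishes day 27); data collection (finishes day 16); literature review (finishes day 8). The controlling bound is day 27, so revision finishes at 27 + 1 = day 28.
Submission cannot start until revision (finishes day 28); data collection (finishes day 16, plus 2-day gap → day 18); figure drafting (finishes day 27, plus 3-day gap → day 30). The controlling bound is day 30, so submission finishes at 30 + 9 = day 39.
Every task is finished by day 39, which is no later than the deadline of 47, so the schedule is feasible.

Yes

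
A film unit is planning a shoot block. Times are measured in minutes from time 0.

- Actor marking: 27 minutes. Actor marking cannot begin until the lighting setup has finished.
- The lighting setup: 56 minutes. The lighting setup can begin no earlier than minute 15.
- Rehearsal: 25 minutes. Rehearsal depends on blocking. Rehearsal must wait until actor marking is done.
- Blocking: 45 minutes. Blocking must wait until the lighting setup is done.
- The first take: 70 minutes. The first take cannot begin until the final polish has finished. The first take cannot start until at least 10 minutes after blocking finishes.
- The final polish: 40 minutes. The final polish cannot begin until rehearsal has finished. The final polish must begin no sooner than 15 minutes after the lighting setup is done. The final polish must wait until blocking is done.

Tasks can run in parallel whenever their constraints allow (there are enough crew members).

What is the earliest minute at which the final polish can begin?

After its own release at minute 15, the lighting setup can start at minute 15 and finishes at minute 71.
Actor marking cannot begin until the lighting setup (finishes minute 71). It runs from minute 71 to 71 + 27 = minute 98.
Blocking cannot begin until the lighting setup (finishes minute 71). It runs from minute 71 to 71 + 45 = minute 116.
Rehearsal needs all of blocking (finishes minute 116); actor marking (finishes minute 98). That puts its earliest start at minute 116; it finishes at 116 + 25 = minute 141.
The final polish waits on rehearsal (finishes minute 141); the lighting setup (finishes minute 71, plus 15-minute gap → minute 86); blocking (finishes minute 116). The latest of these is minute 141, which is the earliest the final polish can start.

141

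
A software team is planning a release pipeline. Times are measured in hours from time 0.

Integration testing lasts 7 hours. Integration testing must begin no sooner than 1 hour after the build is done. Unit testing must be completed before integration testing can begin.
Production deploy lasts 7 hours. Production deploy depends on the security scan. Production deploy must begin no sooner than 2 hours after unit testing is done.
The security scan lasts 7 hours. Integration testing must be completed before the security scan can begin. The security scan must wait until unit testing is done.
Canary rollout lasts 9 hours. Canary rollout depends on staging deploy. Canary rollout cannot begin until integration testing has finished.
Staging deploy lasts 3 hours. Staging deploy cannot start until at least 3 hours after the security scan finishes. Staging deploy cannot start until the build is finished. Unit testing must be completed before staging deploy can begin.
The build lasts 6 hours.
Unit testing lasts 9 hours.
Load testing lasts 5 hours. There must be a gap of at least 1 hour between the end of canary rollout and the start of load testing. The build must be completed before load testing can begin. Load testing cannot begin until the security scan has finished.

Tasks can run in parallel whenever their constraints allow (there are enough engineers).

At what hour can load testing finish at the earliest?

Unit testing has no prerequisites, so it starts at hour 0 and finishes at hour 9.
The build can start immediately at hour 0; it finishes at hour 6.
Integration testing has to wait for the build (finishes hour 6, plus 1-hour gap → hour 7); unit testing (finishes hour 9). The latest of these is hour 9, so integration testing runs hour 9 to 9 + 7 = hour 16.
The security scan cannot start until integration testing (finishes hour 16); unit testing (finishes hour 9). The controlling bound is hour 16, so the security scan finishes at 16 + 7 = hour 23.
Staging deploy has to wait for the security scan (finishes hour 23, plus 3-hour gap → hour 26); the build (finishes hour 6); unit testing (finishes hour 9). The latest of these is hour 26, so staging deploy runs hour 26 to 26 + 3 = hour 29.
For canary rollout: staging deploy (finishes hour 29); integration testing (finishes hour 16). Taking the maximum gives a start of hour 29, and it finishes at 29 + 9 = hour 38.
Load testing needs all of canary rollout (finishes hour 38, plus 1-hour gap → hour 39); the build (finishes hour 6); the security scan (finishes hour 23). That puts its earliest start at hour 39; it finishes at 39 + 5 = hour 44.

44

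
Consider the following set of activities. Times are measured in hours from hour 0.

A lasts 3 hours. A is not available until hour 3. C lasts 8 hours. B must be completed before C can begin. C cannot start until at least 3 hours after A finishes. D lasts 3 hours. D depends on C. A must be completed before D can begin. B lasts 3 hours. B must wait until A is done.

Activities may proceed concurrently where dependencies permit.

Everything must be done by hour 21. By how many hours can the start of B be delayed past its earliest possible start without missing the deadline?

1

A cannot begin until its own release at hour 3. It runs from hour 3 to 3 + 3 = hour 6.
After A (finishes hour 6), B can start at hour 6 and finishes at hour 9.

Working backward from the deadline:
Nothing follows D; the deadline of hour 21 is its only limit. It must start by 21 − 3 = hour 18.
C feeds into D (must start by hour 18); so C must finish by hour 18 and therefore start by hour 10.
B feeds into C (must start by hour 10); so B must finish by hour 10 and therefore start by hour 7.
So B can start as early as hour 6 and as late as hour 7, giving 7 − 6 = 1 hour of slack.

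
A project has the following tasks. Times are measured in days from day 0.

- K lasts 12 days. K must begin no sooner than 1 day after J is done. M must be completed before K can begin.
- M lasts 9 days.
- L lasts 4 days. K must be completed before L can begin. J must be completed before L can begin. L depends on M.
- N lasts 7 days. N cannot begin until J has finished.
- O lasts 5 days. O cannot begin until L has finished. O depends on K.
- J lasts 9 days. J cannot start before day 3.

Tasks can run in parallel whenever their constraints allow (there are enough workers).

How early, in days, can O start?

M can start immediately at day 0; it finishes at day 9.
J cannot begin until its own release at day 3. It runs from day 3 to 3 + 9 = day 12.
For K: J (finishes day 12, plus 1-day gap → day 13); M (finishes day 9). Taking the maximum gives a start of day 13, and it finishes at 13 + 12 = day 25.
L needs all of K (finishes day 25); J (finishes day 12); M (finishes day 9). That puts its earliest start at day 25; it finishes at 25 + 4 = day 29.
O waits on L (finishes day 29); K (finishes day 25). The latest of these is day 29, which is the earliest O can start.

29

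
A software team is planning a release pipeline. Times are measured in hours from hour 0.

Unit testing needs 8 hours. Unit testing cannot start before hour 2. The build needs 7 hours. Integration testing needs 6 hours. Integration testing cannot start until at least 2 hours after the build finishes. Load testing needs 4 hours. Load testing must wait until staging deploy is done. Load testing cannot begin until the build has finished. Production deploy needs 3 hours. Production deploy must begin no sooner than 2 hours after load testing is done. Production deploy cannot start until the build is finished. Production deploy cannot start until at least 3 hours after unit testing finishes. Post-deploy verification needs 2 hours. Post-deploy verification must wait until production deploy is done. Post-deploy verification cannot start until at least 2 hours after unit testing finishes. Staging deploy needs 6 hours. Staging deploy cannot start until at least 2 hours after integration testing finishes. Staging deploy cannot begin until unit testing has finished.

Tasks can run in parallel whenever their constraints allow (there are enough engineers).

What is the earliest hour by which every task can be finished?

34

Unit testing cannot begin until its own release at hour 2. It runs from hour 2 to 2 + 8 = hour 10.
Nothing blocks the build, so it runs from hour 0 to hour 7.
Integration testing waits on the build (finishes hour 7, plus 2-hour gap → hour 9), so it starts at hour 9 and finishes at 9 + 6 = hour 15.
Staging deploy needs all of integration testing (finishes hour 15, plus 2-hour gap → hour 17); unit testing (finishes hour 10). That puts its earliest start at hour 17; it finishes at 17 + 6 = hour 23.
Load testing cannot start until staging deploy (finishes hour 23); the build (finishes hour 7). The controlling bound is hour 23, so load testing finishes at 23 + 4 = hour 27.
For production deploy: load testing (finishes hour 27, plus 2-hour gap → hour 29); the build (finishes hour 7); unit testing (finishes hour 10, plus 3-hour gap → hour 13). Taking the maximum gives a start of hour 29, and it finishes at 29 + 3 = hour 32.
For post-deploy verification: production deploy (finishes hour 32); unit testing (finishes hour 10, plus 2-hour gap → hour 12). Taking the maximum gives a start of hour 32, and it finishes at 32 + 2 = hour 34.
All tasks are finished once the last one completes. Finish times: The build at 7, Unit testing at 10, Integration testing at 15, Staging deploy at 23, Load testing at 27, Production deploy at 32, Post-deploy verification at 34. The latest is hour 34.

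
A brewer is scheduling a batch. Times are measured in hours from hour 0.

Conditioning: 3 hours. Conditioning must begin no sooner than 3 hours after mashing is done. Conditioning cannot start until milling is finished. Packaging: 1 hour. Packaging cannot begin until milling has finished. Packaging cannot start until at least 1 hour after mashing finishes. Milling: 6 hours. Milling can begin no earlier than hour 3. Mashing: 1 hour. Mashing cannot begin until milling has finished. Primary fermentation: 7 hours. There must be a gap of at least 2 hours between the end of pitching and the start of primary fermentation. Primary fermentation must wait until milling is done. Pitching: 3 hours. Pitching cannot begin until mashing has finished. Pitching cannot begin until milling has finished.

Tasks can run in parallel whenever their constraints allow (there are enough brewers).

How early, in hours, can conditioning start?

Milling waits on its own release at hour 3, so it starts at hour 3 and finishes at 3 + 6 = hour 9.
Mashing cannot begin until milling (finishes hour 9). It runs from hour 9 to 9 + 1 = hour 10.
Conditioning waits on mashing (finishes hour 10, plus 3-hour gap → hour 13); milling (finishes hour 9). The latest of these is hour 13, which is the earliest conditioning can start.

13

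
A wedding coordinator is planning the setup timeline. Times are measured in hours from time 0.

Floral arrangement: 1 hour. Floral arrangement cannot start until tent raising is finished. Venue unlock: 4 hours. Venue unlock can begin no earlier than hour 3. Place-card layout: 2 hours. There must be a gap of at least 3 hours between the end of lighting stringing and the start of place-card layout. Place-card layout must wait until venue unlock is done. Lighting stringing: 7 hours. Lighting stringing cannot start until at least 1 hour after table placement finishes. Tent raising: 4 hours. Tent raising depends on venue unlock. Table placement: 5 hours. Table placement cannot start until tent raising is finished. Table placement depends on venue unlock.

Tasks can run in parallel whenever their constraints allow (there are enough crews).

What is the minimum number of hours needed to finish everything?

29

Venue unlock waits on its own release at hour 3, so it starts at hour 3 and finishes at 3 + 4 = hour 7.
After venue unlock (finishes hour 7), tent raising can start at hour 7 and finishes at hour 11.
Floral arrangement cannot begin until tent raising (finishes hour 11). It runs from hour 11 to 11 + 1 = hour 12.
Table placement has to wait for tent raising (finishes hour 11); venue unlock (finishes hour 7). The latest of these is hour 11, so table placement runs hour 11 to 11 + 5 = hour 16.
Lighting stringing waits on table placement (finishes hour 16, plus 1-hour gap → hour 17), so it starts at hour 17 and finishes at 17 + 7 = hour 24.
Place-card layout has to wait for lighting stringing (finishes hour 24, plus 3-hour gap → hour 27); venue unlock (finishes hour 7). The latest of these is hour 27, so place-card layout runs hour 27 to 27 + 2 = hour 29.
All tasks are finished once the last one completes. Finish times: Venue unlock at 7, Tent raising at 11, Table placement at 16, Floral arrangement at 12, Lighting stringing at 24, Place-card layout at 29. The latest is hour 29.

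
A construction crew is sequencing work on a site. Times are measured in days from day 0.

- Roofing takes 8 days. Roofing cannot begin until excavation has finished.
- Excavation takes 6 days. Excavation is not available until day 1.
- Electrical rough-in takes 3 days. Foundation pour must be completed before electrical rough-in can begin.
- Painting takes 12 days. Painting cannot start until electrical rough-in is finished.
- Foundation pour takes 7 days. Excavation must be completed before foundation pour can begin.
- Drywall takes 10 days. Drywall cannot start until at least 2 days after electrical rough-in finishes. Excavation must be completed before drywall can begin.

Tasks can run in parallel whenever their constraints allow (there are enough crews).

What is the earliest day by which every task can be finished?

After its own release at day 1, excavation can start at day 1 and finishes at day 7.
After excavation (finishes day 7), roofing can start at day 7 and finishes at day 15.
After excavation (finishes day 7), foundation pour can start at day 7 and finishes at day 14.
After foundation pour (finishes day 14), electrical rough-in can start at day 14 and finishes at day 17.
Painting waits on electrical rough-in (finishes day 17), so it starts at day 17 and finishes at 17 + 12 = day 29.
Drywall cannot start until electrical rough-in (finishes day 17, plus 2-day gap → day 19); excavation (finishes day 7). The controlling bound is day 19, so drywall finishes at 19 + 10 = day 29.
All tasks are finished once the last one completes. Finish times: Excavation at 7, Foundation pour at 14, Roofing at 15, Electrical rough-in at 17, Drywall at 29, Painting at 29. The latest is day 29.

29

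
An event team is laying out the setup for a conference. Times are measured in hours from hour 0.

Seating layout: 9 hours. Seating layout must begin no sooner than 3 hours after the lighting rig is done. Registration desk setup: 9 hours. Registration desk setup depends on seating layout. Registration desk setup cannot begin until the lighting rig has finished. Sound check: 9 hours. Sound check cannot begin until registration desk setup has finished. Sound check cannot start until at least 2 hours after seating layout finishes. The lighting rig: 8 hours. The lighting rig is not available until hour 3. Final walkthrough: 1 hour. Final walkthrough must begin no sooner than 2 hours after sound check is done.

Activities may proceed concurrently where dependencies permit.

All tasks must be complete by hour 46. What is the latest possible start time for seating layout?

16

Final walkthrough has no dependents, so it just needs to finish by hour 46. Starting by 46 − 1 = hour 45 achieves that.
Since final walkthrough (must start by hour 45, minus 2-hour gap → hour 43) depends on it, sound check must finish by hour 43. Backing off its 9-hour duration gives a latest start of hour 34.
Registration desk setup feeds into sound check (must start by hour 34); so registration desk setup must finish by hour 34 and therefore start by hour 25.
Seating layout feeds registration desk setup (must start by hour 25); sound check (must start by hour 34, minus 2-hour gap → hour 32). Taking the minimum, seating layout must finish by hour 25 and start by 25 − 9 = hour 16.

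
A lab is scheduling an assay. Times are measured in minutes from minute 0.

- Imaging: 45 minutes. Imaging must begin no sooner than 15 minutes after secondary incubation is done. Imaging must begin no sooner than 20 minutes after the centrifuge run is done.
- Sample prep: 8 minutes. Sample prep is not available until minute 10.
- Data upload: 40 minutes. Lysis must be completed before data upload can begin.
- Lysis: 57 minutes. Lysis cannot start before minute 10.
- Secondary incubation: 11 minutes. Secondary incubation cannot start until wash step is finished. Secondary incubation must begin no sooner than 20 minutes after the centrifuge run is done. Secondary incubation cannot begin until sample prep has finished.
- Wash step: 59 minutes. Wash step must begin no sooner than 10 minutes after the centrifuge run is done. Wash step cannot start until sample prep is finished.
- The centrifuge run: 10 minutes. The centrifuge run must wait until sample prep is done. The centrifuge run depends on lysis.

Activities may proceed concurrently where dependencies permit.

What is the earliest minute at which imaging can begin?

172

Lysis waits on its own release at minute 10, so it starts at minute 10 and finishes at 10 + 57 = minute 67.
Sample prep cannot begin until its own release at minute 10. It runs from minute 10 to 10 + 8 = minute 18.
The centrifuge run cannot start until sample prep (finishes minute 18); lysis (finishes minute 67). The controlling bound is minute 67, so the centrifuge run finishes at 67 + 10 = minute 77.
Wash step has to wait for the centrifuge run (finishes minute 77, plus 10-minute gap → minute 87); sample prep (finishes minute 18). The latest of these is minute 87, so wash step runs minute 87 to 87 + 59 = minute 146.
Secondary incubation has to wait for wash step (finishes minute 146); the centrifuge run (finishes minute 77, plus 20-minute gap → minute 97); sample prep (finishes minute 18). The latest of these is minute 146, so secondary incubation runs minute 146 to 146 + 11 = minute 157.
Imaging waits on secondary incubation (finishes minute 157, plus 15-minute gap → minute 172); the centrifuge run (finishes minute 77, plus 20-minute gap → minute 97). The latest of these is minute 172, which is the earliest imaging can start.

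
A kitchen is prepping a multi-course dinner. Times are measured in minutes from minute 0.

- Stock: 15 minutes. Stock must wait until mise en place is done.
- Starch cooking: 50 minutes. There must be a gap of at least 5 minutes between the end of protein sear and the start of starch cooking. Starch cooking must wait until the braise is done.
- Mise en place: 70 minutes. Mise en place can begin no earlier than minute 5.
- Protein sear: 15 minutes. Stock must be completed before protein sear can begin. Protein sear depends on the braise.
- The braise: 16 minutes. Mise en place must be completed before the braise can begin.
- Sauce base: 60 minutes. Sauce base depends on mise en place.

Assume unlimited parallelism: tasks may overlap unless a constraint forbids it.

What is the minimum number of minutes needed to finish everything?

Mise en place cannot begin until its own release at minute 5. It runs from minute 5 to 5 + 70 = minute 75.
After mise en place (finishes minute 75), the braise can start at minute 75 and finishes at minute 91.
After mise en place (finishes minute 75), sauce base can start at minute 75 and finishes at minute 135.
Stock cannot begin until mise en place (finishes minute 75). It runs from minute 75 to 75 + 15 = minute 90.
Protein sear cannot start until stock (finishes minute 90); the braise (finishes minute 91). The controlling bound is minute 91, so protein sear finishes at 91 + 15 = minute 106.
Starch cooking needs all of protein sear (finishes minute 106, plus 5-minute gap → minute 111); the braise (finishes minute 91). That puts its earliest start at minute 111; it finishes at 111 + 50 = minute 161.
All tasks are finished once the last one completes. Finish times: Mise en place at 75, Stock at 90, Sauce base at 135, The braise at 91, Protein sear at 106, Starch cooking at 161. The latest is minute 161.

161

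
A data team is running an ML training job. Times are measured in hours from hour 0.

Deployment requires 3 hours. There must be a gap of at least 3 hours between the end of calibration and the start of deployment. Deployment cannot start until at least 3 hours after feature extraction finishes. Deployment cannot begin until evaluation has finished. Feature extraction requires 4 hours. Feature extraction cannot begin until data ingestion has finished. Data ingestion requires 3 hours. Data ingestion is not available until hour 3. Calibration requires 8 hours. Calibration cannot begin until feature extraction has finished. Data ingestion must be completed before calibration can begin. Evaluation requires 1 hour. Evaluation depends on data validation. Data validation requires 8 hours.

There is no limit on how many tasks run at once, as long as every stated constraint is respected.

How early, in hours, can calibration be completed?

18

Data ingestion cannot begin until its own release at hour 3. It runs from hour 3 to 3 + 3 = hour 6.
Feature extraction waits on data ingestion (finishes hour 6), so it starts at hour 6 and finishes at 6 + 4 = hour 10.
Calibration cannot start until feature extraction (finishes hour 10); data ingestion (finishes hour 6). The controlling bound is hour 10, so calibration finishes at 10 + 8 = hour 18.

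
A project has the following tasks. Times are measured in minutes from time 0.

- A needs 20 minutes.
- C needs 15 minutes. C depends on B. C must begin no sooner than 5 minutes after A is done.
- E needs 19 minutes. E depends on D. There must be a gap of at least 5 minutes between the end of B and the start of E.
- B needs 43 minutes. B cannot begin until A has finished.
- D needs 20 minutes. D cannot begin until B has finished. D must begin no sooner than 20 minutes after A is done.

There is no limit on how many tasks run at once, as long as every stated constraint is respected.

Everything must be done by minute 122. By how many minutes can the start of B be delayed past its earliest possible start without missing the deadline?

Nothing blocks A, so it runs from minute 0 to minute 20.
B waits on A (finishes minute 20), so it starts at minute 20 and finishes at 20 + 43 = minute 63.

Working backward from the deadline:
Nothing follows C; the deadline of minute 122 is its only limit. It must start by 122 − 15 = minute 107.
E must finish by minute 122; it takes 19 minutes, so it must start by 122 − 19 = minute 103.
D must finish before E (must start by minute 103). With a 20-minute duration, D must start by 103 − 20 = minute 83.
B has several dependents: C (must start by minute 107); D (must start by minute 83); E (must start by minute 103, minus 5-minute gap → minute 98). The earliest of those limits is minute 83, so B must start by 83 − 43 = minute 40.
So B can start as early as minute 20 and as late as minute 40, giving 40 − 20 = 20 minutes of slack.

20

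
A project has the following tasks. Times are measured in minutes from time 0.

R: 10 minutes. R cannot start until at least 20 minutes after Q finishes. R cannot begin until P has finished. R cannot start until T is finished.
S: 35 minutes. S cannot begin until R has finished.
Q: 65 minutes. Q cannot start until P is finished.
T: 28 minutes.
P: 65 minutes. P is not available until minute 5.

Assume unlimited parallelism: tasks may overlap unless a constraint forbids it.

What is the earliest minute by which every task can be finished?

200

Nothing blocks T, so it runs from minute 0 to minute 28.
P cannot begin until its own release at minute 5. It runs from minute 5 to 5 + 65 = minute 70.
Q cannot begin until P (finishes minute 70). It runs from minute 70 to 70 + 65 = minute 135.
For R: Q (finishes minute 135, plus 20-minute gap → minute 155); P (finishes minute 70); T (finishes minute 28). Taking the maximum gives a start of minute 155, and it finishes at 155 + 10 = minute 165.
After R (finishes minute 165), S can start at minute 165 and finishes at minute 200.
All tasks are finished once the last one completes. Finish times: P at 70, Q at 135, R at 165, S at 200, T at 28. The latest is minute 200.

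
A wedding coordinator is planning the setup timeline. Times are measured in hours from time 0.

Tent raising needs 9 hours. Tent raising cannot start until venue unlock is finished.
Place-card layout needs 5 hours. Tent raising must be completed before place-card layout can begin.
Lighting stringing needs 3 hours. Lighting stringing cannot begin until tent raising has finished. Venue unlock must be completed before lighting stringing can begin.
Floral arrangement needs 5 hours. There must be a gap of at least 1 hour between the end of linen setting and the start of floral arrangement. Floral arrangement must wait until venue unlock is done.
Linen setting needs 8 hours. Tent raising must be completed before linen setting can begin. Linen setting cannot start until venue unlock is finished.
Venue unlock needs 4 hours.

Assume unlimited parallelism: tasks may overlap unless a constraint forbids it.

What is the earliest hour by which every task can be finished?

27

Nothing blocks venue unlock, so it runs from hour 0 to hour 4.
Tent raising cannot begin until venue unlock (finishes hour 4). It runs from hour 4 to 4 + 9 = hour 13.
Place-card layout cannot begin until tent raising (finishes hour 13). It runs from hour 13 to 13 + 5 = hour 18.
Lighting stringing cannot start until tent raising (finishes hour 13); venue unlock (finishes hour 4). The controlling bound is hour 13, so lighting stringing finishes at 13 + 3 = hour 16.
Linen setting has to wait for tent raising (finishes hour 13); venue unlock (finishes hour 4). The latest of these is hour 13, so linen setting runs hour 13 to 13 + 8 = hour 21.
Floral arrangement needs all of linen setting (finishes hour 21, plus 1-hour gap → hour 22); venue unlock (finishes hour 4). That puts its earliest start at hour 22; it finishes at 22 + 5 = hour 27.
All tasks are finished once the last one completes. Finish times: Venue unlock at 4, Tent raising at 13, Linen setting at 21, Floral arrangement at 27, Lighting stringing at 16, Place-card layout at 18. The latest is hour 27.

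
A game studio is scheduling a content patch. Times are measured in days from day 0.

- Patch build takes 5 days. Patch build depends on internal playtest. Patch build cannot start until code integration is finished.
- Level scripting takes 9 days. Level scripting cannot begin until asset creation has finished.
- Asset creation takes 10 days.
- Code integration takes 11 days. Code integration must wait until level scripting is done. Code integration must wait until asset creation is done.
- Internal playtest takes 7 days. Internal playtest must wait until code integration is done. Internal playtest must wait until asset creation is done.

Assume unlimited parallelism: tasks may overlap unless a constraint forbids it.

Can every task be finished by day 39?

Asset creation can start immediately at day 0; it finishes at day 10.
After asset creation (finishes day 10), level scripting can start at day 10 and finishes at day 19.
Code integration has to wait for level scripting (finishes day 19); asset creation (finishes day 10). The latest of these is day 19, so code integration runs day 19 to 19 + 11 = day 30.
Internal playtest has to wait for code integration (finishes day 30); asset creation (finishes day 10). The latest of these is day 30, so internal playtest runs day 30 to 30 + 7 = day 37.
Patch build cannot start until internal playtest (finishes day 37); code integration (finishes day 30). The controlling bound is day 37, so patch build finishes at 37 + 5 = day 42.
The earliest everything can be done is day 42, which is after the deadline of 39, so it is not possible.

No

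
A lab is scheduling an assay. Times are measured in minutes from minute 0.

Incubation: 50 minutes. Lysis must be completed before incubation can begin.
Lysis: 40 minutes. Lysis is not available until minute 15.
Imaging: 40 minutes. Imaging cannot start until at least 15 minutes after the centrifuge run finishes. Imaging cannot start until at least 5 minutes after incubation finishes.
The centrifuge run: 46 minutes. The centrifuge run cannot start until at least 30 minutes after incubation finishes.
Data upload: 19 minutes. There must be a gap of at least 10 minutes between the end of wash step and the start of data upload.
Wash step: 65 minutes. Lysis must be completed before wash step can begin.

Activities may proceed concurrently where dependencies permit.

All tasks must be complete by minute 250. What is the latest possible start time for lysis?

Nothing follows imaging; the deadline of minute 250 is its only limit. It must start by 250 − 40 = minute 210.
The centrifuge run has to be done before imaging (must start by minute 210, minus 15-minute gap → minute 195). That means finishing by minute 195, i.e. starting by 195 − 46 = minute 149.
Incubation feeds the centrifuge run (must start by minute 149, minus 30-minute gap → minute 119); imaging (must start by minute 210, minus 5-minute gap → minute 205). Taking the minimum, incubation must finish by minute 119 and start by 119 − 50 = minute 69.
To finish by minute 250, data upload (duration 19) must start no later than minute 231.
Wash step feeds into data upload (must start by minute 231, minus 10-minute gap → minute 221); so wash step must finish by minute 221 and therefore start by minute 156.
Lysis must finish in time for incubation (must start by minute 69); wash step (must start by minute 156). The tightest is minute 69, so lysis must start by 69 − 40 = minute 29.

29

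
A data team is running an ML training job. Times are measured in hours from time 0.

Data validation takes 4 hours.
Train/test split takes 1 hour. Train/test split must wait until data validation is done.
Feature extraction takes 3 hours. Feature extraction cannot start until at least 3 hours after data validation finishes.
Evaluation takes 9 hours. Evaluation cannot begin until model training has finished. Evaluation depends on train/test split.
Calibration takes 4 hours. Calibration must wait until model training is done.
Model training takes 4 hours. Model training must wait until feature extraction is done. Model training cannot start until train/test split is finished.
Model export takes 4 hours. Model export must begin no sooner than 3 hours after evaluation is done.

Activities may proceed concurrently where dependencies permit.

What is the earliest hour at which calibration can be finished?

18

Nothing blocks data validation, so it runs from hour 0 to hour 4.
Train/test split waits on data validation (finishes hour 4), so it starts at hour 4 and finishes at 4 + 1 = hour 5.
Feature extraction cannot begin until data validation (finishes hour 4, plus 3-hour gap → hour 7). It runs from hour 7 to 7 + 3 = hour 10.
Model training cannot start until feature extraction (finishes hour 10); train/test split (finishes hour 5). The controlling bound is hour 10, so model training finishes at 10 + 4 = hour 14.
Calibration cannot begin until model training (finishes hour 14). It runs from hour 14 to 14 + 4 = hour 18.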